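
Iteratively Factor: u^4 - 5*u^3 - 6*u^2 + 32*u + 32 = (u - 4)*(u^3 - u^2 - 10*u - 8) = (u - 4)*(u + 2)*(u^2 - 3*u - 4) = (u - 4)^2*(u + 2)*(u + 1)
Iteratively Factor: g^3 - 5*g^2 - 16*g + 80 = (g - 5)*(g^2 - 16) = (g - 5)*(g + 4)*(g - 4)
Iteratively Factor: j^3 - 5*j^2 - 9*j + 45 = (j - 3)*(j^2 - 2*j - 15) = (j - 5)*(j - 3)*(j + 3)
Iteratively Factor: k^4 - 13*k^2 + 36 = (k + 3)*(k^3 - 3*k^2 - 4*k + 12) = (k - 2)*(k + 3)*(k^2 - k - 6) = (k - 2)*(k + 2)*(k + 3)*(k - 3)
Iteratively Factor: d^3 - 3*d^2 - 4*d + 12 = (d - 3)*(d^2 - 4) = (d - 3)*(d - 2)*(d + 2)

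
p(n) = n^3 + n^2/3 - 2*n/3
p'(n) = 3*n^2 + 2*n/3 - 2/3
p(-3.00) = -22.00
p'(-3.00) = 24.33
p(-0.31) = 0.21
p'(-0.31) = -0.59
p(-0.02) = 0.01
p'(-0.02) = -0.68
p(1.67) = 4.47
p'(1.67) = 8.81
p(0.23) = -0.12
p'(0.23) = -0.35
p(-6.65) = -274.91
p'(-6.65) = 127.57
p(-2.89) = -19.43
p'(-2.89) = 22.46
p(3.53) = 45.79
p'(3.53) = 39.07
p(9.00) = 750.00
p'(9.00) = 248.33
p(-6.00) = -200.00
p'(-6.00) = 103.33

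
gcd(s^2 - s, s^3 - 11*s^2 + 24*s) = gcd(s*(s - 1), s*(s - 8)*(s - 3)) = s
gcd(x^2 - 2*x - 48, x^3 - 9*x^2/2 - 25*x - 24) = x - 8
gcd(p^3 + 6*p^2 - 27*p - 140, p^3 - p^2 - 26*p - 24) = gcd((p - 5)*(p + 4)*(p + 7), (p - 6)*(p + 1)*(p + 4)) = p + 4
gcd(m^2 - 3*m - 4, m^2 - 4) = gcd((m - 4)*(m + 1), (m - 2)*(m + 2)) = 1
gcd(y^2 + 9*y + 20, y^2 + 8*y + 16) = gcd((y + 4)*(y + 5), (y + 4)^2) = y + 4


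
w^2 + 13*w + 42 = (w + 6)*(w + 7)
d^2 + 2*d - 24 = (d - 4)*(d + 6)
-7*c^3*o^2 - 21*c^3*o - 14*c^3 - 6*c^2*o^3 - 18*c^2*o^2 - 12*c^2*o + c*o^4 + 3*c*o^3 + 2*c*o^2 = (-7*c + o)*(c + o)*(o + 2)*(c*o + c)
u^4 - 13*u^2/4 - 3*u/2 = u*(u - 2)*(u + 1/2)*(u + 3/2)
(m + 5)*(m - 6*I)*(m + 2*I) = m^3 + 5*m^2 - 4*I*m^2 + 12*m - 20*I*m + 60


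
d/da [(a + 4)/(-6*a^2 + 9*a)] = 2*(a^2 + 8*a - 6)/(3*a^2*(4*a^2 - 12*a + 9))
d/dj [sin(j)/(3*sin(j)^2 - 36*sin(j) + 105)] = (cos(j)^2 + 34)*cos(j)/(3*(sin(j) - 7)^2*(sin(j) - 5)^2)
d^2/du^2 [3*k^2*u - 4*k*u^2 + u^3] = -8*k + 6*u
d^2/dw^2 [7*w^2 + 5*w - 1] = 14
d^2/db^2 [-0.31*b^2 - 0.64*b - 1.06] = -0.620000000000000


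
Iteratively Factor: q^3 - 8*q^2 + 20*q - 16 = (q - 4)*(q^2 - 4*q + 4) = (q - 4)*(q - 2)*(q - 2)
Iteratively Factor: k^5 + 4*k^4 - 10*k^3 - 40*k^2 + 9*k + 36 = (k + 1)*(k^4 + 3*k^3 - 13*k^2 - 27*k + 36) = (k - 3)*(k + 1)*(k^3 + 6*k^2 + 5*k - 12) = (k - 3)*(k - 1)*(k + 1)*(k^2 + 7*k + 12) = (k - 3)*(k - 1)*(k + 1)*(k + 4)*(k + 3)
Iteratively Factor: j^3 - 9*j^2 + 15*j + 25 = (j + 1)*(j^2 - 10*j + 25) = (j - 5)*(j + 1)*(j - 5)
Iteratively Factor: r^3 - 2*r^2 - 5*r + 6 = (r - 3)*(r^2 + r - 2) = (r - 3)*(r - 1)*(r + 2)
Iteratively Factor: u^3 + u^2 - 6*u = (u - 2)*(u^2 + 3*u) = (u - 2)*(u + 3)*(u)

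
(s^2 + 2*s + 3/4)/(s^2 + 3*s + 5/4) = (2*s + 3)/(2*s + 5)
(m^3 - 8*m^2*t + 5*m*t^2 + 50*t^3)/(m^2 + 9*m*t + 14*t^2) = (m^2 - 10*m*t + 25*t^2)/(m + 7*t)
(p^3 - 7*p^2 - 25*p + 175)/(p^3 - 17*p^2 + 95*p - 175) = (p + 5)/(p - 5)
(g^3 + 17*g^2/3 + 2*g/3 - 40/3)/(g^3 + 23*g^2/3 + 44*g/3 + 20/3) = (3*g - 4)/(3*g + 2)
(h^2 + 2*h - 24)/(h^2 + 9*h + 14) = (h^2 + 2*h - 24)/(h^2 + 9*h + 14)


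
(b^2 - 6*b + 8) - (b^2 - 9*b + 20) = 3*b - 12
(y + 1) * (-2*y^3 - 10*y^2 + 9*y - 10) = -2*y^4 - 12*y^3 - y^2 - y - 10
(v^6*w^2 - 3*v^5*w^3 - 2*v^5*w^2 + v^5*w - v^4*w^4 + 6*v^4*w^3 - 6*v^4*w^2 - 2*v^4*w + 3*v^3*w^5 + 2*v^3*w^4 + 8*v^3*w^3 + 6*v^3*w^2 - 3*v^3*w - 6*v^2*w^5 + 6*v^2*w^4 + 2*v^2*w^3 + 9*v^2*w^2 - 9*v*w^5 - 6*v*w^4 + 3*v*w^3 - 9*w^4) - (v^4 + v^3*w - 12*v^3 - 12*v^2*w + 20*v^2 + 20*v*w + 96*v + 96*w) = v^6*w^2 - 3*v^5*w^3 - 2*v^5*w^2 + v^5*w - v^4*w^4 + 6*v^4*w^3 - 6*v^4*w^2 - 2*v^4*w - v^4 + 3*v^3*w^5 + 2*v^3*w^4 + 8*v^3*w^3 + 6*v^3*w^2 - 4*v^3*w + 12*v^3 - 6*v^2*w^5 + 6*v^2*w^4 + 2*v^2*w^3 + 9*v^2*w^2 + 12*v^2*w - 20*v^2 - 9*v*w^5 - 6*v*w^4 + 3*v*w^3 - 20*v*w - 96*v - 9*w^4 - 96*w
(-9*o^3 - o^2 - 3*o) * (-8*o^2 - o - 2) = 72*o^5 + 17*o^4 + 43*o^3 + 5*o^2 + 6*o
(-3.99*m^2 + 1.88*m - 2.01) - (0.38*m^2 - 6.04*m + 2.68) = -4.37*m^2 + 7.92*m - 4.69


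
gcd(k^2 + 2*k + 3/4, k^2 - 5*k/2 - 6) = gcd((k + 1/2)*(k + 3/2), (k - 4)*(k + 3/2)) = k + 3/2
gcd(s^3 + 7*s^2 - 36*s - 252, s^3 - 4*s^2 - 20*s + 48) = s - 6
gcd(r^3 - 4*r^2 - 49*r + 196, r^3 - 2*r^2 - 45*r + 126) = r + 7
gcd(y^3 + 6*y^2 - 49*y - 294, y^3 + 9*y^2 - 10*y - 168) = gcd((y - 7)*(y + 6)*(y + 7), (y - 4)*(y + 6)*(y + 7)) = y^2 + 13*y + 42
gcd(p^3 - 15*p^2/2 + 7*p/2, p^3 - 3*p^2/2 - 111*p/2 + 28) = p - 1/2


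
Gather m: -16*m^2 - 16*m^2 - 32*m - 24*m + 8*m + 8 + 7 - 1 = -32*m^2 - 48*m + 14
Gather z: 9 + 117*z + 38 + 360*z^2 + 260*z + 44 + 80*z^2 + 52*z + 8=440*z^2 + 429*z + 99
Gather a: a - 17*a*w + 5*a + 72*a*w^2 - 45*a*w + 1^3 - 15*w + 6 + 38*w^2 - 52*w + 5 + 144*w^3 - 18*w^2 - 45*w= a*(72*w^2 - 62*w + 6) + 144*w^3 + 20*w^2 - 112*w + 12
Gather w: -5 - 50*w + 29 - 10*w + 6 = 30 - 60*w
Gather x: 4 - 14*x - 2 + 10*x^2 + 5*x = 10*x^2 - 9*x + 2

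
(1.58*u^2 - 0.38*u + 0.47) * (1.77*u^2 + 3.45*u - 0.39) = 2.7966*u^4 + 4.7784*u^3 - 1.0953*u^2 + 1.7697*u - 0.1833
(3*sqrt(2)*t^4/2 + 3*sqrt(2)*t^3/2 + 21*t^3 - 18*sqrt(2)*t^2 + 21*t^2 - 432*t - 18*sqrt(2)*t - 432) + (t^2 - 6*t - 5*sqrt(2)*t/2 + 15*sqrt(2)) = 3*sqrt(2)*t^4/2 + 3*sqrt(2)*t^3/2 + 21*t^3 - 18*sqrt(2)*t^2 + 22*t^2 - 438*t - 41*sqrt(2)*t/2 - 432 + 15*sqrt(2)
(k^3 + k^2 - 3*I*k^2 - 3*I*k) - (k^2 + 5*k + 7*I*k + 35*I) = k^3 - 3*I*k^2 - 5*k - 10*I*k - 35*I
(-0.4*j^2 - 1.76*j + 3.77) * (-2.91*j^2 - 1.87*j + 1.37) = 1.164*j^4 + 5.8696*j^3 - 8.2275*j^2 - 9.4611*j + 5.1649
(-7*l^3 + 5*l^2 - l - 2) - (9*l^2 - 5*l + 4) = -7*l^3 - 4*l^2 + 4*l - 6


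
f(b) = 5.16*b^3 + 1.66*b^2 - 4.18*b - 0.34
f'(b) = 15.48*b^2 + 3.32*b - 4.18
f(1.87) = 31.39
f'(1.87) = 56.16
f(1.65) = 20.46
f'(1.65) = 43.44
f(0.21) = -1.10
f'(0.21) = -2.80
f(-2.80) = -88.89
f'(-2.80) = 107.89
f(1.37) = 10.32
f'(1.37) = 29.42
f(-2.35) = -48.32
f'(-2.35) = 73.51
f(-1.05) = -0.09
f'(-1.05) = 9.40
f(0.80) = 0.02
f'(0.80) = 8.38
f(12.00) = 9105.02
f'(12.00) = 2264.78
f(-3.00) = -112.18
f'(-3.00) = 125.18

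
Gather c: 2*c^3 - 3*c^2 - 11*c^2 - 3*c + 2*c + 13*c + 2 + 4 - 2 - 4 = 2*c^3 - 14*c^2 + 12*c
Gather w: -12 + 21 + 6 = 15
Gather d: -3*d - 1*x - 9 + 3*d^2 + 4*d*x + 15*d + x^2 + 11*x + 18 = 3*d^2 + d*(4*x + 12) + x^2 + 10*x + 9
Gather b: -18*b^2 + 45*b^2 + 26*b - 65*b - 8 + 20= 27*b^2 - 39*b + 12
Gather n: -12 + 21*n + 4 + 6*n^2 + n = 6*n^2 + 22*n - 8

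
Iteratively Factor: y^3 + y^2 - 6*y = (y - 2)*(y^2 + 3*y) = (y - 2)*(y + 3)*(y)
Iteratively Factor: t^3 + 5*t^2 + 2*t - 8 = (t + 2)*(t^2 + 3*t - 4) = (t - 1)*(t + 2)*(t + 4)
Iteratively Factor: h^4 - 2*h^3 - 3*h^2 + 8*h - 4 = (h - 1)*(h^3 - h^2 - 4*h + 4) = (h - 1)*(h + 2)*(h^2 - 3*h + 2) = (h - 1)^2*(h + 2)*(h - 2)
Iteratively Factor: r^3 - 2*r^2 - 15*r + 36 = (r - 3)*(r^2 + r - 12) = (r - 3)*(r + 4)*(r - 3)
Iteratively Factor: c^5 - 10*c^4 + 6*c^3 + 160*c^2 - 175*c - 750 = (c - 5)*(c^4 - 5*c^3 - 19*c^2 + 65*c + 150) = (c - 5)^2*(c^3 - 19*c - 30) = (c - 5)^2*(c + 2)*(c^2 - 2*c - 15) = (c - 5)^3*(c + 2)*(c + 3)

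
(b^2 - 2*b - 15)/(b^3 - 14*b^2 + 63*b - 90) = (b + 3)/(b^2 - 9*b + 18)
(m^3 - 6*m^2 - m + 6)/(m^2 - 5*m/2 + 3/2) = 2*(m^2 - 5*m - 6)/(2*m - 3)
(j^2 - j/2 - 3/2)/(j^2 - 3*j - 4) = (j - 3/2)/(j - 4)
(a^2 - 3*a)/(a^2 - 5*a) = (a - 3)/(a - 5)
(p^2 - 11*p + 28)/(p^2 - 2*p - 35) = (p - 4)/(p + 5)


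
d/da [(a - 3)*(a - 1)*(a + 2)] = 3*a^2 - 4*a - 5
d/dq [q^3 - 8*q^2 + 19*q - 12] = 3*q^2 - 16*q + 19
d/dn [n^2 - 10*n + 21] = 2*n - 10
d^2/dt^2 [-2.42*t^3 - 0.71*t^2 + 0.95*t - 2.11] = -14.52*t - 1.42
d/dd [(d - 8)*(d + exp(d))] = d + (d - 8)*(exp(d) + 1) + exp(d)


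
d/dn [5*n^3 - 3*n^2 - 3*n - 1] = 15*n^2 - 6*n - 3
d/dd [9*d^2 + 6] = 18*d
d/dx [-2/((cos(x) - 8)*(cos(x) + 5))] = 2*(3 - 2*cos(x))*sin(x)/((cos(x) - 8)^2*(cos(x) + 5)^2)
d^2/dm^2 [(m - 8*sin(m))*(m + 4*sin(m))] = 4*m*sin(m) + 128*sin(m)^2 - 8*cos(m) - 62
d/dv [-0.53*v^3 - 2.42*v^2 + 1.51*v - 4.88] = -1.59*v^2 - 4.84*v + 1.51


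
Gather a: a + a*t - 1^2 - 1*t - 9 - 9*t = a*(t + 1) - 10*t - 10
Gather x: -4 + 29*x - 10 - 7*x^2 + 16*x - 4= -7*x^2 + 45*x - 18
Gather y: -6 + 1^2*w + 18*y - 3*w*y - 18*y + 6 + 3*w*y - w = 0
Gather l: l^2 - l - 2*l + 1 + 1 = l^2 - 3*l + 2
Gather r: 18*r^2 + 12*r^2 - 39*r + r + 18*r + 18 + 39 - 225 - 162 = 30*r^2 - 20*r - 330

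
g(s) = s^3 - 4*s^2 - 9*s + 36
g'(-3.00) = 42.00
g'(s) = 3*s^2 - 8*s - 9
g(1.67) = 14.47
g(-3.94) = -51.80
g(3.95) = -0.33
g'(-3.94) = 69.09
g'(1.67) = -13.99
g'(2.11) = -12.52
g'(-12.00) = 519.00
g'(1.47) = -14.28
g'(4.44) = 14.62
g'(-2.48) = 29.29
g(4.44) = 4.71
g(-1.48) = 37.32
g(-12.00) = -2160.00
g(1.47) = 17.30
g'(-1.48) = 9.41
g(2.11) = 8.60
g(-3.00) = 0.00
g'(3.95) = 6.21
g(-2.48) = 18.47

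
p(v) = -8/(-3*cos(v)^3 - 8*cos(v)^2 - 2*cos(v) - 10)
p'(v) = -8*(-9*sin(v)*cos(v)^2 - 16*sin(v)*cos(v) - 2*sin(v))/(-3*cos(v)^3 - 8*cos(v)^2 - 2*cos(v) - 10)^2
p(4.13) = 0.74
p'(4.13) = 0.23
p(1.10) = 0.62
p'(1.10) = 0.48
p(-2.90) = 0.62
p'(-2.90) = 0.06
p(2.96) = 0.62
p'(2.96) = -0.04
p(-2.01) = 0.77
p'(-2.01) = 0.21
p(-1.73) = 0.81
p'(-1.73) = 0.03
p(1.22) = 0.68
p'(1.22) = 0.47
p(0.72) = 0.46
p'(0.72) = 0.34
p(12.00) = 0.42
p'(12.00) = -0.26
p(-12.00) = 0.42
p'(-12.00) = 0.26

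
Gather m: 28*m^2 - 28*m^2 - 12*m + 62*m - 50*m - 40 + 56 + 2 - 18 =0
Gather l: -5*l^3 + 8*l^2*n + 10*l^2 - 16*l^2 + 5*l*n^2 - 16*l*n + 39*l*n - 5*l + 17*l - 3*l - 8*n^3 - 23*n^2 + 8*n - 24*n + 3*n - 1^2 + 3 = -5*l^3 + l^2*(8*n - 6) + l*(5*n^2 + 23*n + 9) - 8*n^3 - 23*n^2 - 13*n + 2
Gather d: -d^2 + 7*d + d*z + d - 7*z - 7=-d^2 + d*(z + 8) - 7*z - 7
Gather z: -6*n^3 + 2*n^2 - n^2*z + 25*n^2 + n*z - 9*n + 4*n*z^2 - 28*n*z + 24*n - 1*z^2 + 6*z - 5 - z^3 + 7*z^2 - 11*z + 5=-6*n^3 + 27*n^2 + 15*n - z^3 + z^2*(4*n + 6) + z*(-n^2 - 27*n - 5)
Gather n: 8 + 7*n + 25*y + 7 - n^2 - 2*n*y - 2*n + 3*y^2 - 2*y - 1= -n^2 + n*(5 - 2*y) + 3*y^2 + 23*y + 14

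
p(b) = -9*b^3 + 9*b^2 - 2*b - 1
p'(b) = -27*b^2 + 18*b - 2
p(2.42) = -80.68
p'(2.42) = -116.56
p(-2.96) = 317.18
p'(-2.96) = -291.84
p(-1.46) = 49.11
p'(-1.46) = -85.83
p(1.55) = -15.99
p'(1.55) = -38.97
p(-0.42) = 2.09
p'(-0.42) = -14.32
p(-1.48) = 50.85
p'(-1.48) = -87.78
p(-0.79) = 10.63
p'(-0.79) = -33.07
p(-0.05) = -0.88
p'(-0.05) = -2.97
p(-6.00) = 2279.00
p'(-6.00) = -1082.00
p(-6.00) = 2279.00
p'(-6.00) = -1082.00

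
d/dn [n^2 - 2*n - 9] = 2*n - 2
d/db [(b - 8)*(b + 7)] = 2*b - 1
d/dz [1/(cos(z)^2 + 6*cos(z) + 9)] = 2*sin(z)/(cos(z) + 3)^3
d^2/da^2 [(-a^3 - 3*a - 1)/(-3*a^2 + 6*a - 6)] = 2*(5*a^3 - 9*a^2 - 12*a + 14)/(3*(a^6 - 6*a^5 + 18*a^4 - 32*a^3 + 36*a^2 - 24*a + 8))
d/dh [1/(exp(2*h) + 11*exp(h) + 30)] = (-2*exp(h) - 11)*exp(h)/(exp(2*h) + 11*exp(h) + 30)^2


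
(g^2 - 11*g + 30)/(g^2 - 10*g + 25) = (g - 6)/(g - 5)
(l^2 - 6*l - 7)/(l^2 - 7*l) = (l + 1)/l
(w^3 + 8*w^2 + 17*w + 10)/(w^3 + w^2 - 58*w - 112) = (w^2 + 6*w + 5)/(w^2 - w - 56)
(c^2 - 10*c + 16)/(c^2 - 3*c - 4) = (-c^2 + 10*c - 16)/(-c^2 + 3*c + 4)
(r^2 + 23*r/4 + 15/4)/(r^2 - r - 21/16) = 4*(r + 5)/(4*r - 7)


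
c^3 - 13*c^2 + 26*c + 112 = (c - 8)*(c - 7)*(c + 2)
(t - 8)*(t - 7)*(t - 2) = t^3 - 17*t^2 + 86*t - 112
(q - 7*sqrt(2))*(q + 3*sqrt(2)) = q^2 - 4*sqrt(2)*q - 42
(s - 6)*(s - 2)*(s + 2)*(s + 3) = s^4 - 3*s^3 - 22*s^2 + 12*s + 72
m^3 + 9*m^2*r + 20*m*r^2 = m*(m + 4*r)*(m + 5*r)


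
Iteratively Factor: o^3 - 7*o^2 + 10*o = (o)*(o^2 - 7*o + 10) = o*(o - 5)*(o - 2)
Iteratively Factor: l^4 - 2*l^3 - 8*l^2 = (l)*(l^3 - 2*l^2 - 8*l) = l*(l - 4)*(l^2 + 2*l) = l*(l - 4)*(l + 2)*(l)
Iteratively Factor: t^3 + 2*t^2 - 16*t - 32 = (t + 2)*(t^2 - 16) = (t - 4)*(t + 2)*(t + 4)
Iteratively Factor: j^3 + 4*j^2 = (j + 4)*(j^2) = j*(j + 4)*(j)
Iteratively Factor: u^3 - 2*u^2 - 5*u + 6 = (u + 2)*(u^2 - 4*u + 3) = (u - 1)*(u + 2)*(u - 3)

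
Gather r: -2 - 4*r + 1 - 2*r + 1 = -6*r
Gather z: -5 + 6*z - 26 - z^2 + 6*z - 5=-z^2 + 12*z - 36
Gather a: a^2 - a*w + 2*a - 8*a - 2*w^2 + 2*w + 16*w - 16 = a^2 + a*(-w - 6) - 2*w^2 + 18*w - 16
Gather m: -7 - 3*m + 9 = 2 - 3*m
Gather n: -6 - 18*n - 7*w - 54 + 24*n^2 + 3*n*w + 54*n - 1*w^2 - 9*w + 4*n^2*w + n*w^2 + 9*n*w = n^2*(4*w + 24) + n*(w^2 + 12*w + 36) - w^2 - 16*w - 60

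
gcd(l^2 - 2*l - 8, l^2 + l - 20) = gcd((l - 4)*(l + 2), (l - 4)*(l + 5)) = l - 4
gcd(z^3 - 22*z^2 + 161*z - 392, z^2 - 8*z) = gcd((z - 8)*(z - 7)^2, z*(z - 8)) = z - 8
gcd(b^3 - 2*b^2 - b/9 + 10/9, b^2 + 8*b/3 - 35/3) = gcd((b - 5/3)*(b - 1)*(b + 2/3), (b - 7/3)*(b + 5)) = 1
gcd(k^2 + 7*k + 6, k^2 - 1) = k + 1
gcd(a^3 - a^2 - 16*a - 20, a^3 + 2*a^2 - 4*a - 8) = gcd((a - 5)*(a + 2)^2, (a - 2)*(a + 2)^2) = a^2 + 4*a + 4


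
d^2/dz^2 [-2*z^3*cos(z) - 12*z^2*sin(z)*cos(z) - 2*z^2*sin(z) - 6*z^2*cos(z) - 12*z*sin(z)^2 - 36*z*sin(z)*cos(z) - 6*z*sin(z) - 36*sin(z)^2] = 2*z^3*cos(z) + 14*z^2*sin(z) + 24*z^2*sin(2*z) + 6*z^2*cos(z) + 30*z*sin(z) - 20*z*cos(z) - 72*sqrt(2)*z*cos(2*z + pi/4) - 4*sin(z) - 36*sin(2*z) - 24*cos(z) - 144*cos(2*z)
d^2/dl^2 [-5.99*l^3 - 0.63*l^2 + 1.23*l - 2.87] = -35.94*l - 1.26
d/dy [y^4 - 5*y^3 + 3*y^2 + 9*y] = 4*y^3 - 15*y^2 + 6*y + 9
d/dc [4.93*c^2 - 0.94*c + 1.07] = 9.86*c - 0.94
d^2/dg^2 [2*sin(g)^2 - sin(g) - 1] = sin(g) + 4*cos(2*g)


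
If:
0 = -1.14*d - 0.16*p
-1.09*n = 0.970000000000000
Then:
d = -0.140350877192982*p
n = -0.89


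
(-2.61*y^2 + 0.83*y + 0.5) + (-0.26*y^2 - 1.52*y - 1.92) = -2.87*y^2 - 0.69*y - 1.42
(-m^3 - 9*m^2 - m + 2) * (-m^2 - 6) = m^5 + 9*m^4 + 7*m^3 + 52*m^2 + 6*m - 12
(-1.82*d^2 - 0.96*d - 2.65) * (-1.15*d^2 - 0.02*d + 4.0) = 2.093*d^4 + 1.1404*d^3 - 4.2133*d^2 - 3.787*d - 10.6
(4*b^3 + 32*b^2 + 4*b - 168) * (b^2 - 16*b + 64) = 4*b^5 - 32*b^4 - 252*b^3 + 1816*b^2 + 2944*b - 10752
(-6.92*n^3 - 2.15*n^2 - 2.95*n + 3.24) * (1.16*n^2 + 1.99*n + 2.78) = -8.0272*n^5 - 16.2648*n^4 - 26.9381*n^3 - 8.0891*n^2 - 1.7534*n + 9.0072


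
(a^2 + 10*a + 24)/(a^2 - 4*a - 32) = (a + 6)/(a - 8)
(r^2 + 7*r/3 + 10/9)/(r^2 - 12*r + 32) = (9*r^2 + 21*r + 10)/(9*(r^2 - 12*r + 32))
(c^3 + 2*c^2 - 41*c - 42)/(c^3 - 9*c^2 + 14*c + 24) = (c + 7)/(c - 4)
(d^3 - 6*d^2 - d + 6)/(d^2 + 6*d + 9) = (d^3 - 6*d^2 - d + 6)/(d^2 + 6*d + 9)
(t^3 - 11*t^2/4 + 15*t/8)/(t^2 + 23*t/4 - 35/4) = t*(2*t - 3)/(2*(t + 7))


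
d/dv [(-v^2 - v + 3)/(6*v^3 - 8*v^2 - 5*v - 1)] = (6*v^4 + 12*v^3 - 57*v^2 + 50*v + 16)/(36*v^6 - 96*v^5 + 4*v^4 + 68*v^3 + 41*v^2 + 10*v + 1)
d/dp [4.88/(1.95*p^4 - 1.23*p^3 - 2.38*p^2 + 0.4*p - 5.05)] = (-38.064*p^3 + 18.0072*p^2 + 23.2288*p - 1.952)/(-1.95*p^4 + 1.23*p^3 + 2.38*p^2 - 0.4*p + 5.05)^2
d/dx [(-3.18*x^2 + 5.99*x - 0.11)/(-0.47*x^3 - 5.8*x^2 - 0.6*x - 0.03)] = (-1.4946*x^4 + 5.6306*x^3 + 36.4949*x^2 - 1.0852*x - 0.2457)/(0.2209*x^6 + 5.452*x^5 + 34.204*x^4 + 6.9882*x^3 + 0.708*x^2 + 0.036*x + 0.0009)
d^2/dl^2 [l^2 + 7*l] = 2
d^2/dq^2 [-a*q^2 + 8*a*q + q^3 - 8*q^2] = -2*a + 6*q - 16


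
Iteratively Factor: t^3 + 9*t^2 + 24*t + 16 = (t + 4)*(t^2 + 5*t + 4) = (t + 4)^2*(t + 1)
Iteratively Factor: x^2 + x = (x)*(x + 1)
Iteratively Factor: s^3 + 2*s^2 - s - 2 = (s + 1)*(s^2 + s - 2) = (s + 1)*(s + 2)*(s - 1)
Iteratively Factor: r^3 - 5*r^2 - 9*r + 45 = (r - 5)*(r^2 - 9) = (r - 5)*(r - 3)*(r + 3)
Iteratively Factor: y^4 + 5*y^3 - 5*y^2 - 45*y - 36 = (y + 1)*(y^3 + 4*y^2 - 9*y - 36) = (y - 3)*(y + 1)*(y^2 + 7*y + 12) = (y - 3)*(y + 1)*(y + 4)*(y + 3)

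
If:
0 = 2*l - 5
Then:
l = 5/2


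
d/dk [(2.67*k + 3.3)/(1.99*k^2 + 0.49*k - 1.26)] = (5.3133*k^2 + 1.3083*k - (2.67*k + 3.3)*(3.98*k + 0.49) - 3.3642)/(1.99*k^2 + 0.49*k - 1.26)^2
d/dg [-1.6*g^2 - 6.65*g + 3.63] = -3.2*g - 6.65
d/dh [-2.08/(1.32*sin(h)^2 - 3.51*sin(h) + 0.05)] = (5.4912*sin(h) - 7.3008)*cos(h)/(1.32*sin(h)^2 - 3.51*sin(h) + 0.05)^2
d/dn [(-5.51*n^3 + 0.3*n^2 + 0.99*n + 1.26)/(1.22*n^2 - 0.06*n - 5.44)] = (-6.7222*n^4 + 0.6612*n^3 + 88.6974*n^2 - 6.3384*n - 5.31)/(1.4884*n^4 - 0.1464*n^3 - 13.27*n^2 + 0.6528*n + 29.5936)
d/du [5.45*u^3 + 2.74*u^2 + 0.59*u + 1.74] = 16.35*u^2 + 5.48*u + 0.59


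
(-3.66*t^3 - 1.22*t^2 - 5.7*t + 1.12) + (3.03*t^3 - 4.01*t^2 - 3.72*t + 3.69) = -0.63*t^3 - 5.23*t^2 - 9.42*t + 4.81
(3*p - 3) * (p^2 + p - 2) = 3*p^3 - 9*p + 6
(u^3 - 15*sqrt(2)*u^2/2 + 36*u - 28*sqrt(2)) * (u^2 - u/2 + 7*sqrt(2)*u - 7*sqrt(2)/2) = u^5 - sqrt(2)*u^4/2 - u^4/2 - 69*u^3 + sqrt(2)*u^3/4 + 69*u^2/2 + 224*sqrt(2)*u^2 - 392*u - 112*sqrt(2)*u + 196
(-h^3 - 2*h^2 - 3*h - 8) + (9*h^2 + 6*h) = -h^3 + 7*h^2 + 3*h - 8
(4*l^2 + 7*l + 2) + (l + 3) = 4*l^2 + 8*l + 5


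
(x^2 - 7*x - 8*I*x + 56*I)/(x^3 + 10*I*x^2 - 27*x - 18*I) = (x^2 - 7*x - 8*I*x + 56*I)/(x^3 + 10*I*x^2 - 27*x - 18*I)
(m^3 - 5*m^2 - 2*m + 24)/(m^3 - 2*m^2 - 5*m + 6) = (m - 4)/(m - 1)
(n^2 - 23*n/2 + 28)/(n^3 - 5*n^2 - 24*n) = (n - 7/2)/(n*(n + 3))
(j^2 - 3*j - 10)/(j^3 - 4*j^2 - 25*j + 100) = (j + 2)/(j^2 + j - 20)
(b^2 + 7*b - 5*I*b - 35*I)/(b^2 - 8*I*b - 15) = (b + 7)/(b - 3*I)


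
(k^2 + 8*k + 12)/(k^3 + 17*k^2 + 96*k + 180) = (k + 2)/(k^2 + 11*k + 30)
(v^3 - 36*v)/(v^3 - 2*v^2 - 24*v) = (v + 6)/(v + 4)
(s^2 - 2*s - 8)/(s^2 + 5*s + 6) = (s - 4)/(s + 3)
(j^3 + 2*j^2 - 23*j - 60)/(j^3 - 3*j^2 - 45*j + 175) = (j^2 + 7*j + 12)/(j^2 + 2*j - 35)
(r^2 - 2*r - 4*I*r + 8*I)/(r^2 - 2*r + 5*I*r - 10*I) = (r - 4*I)/(r + 5*I)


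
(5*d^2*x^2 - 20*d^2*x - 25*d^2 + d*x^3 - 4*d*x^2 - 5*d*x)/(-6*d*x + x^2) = d*(-5*d*x^2 + 20*d*x + 25*d - x^3 + 4*x^2 + 5*x)/(x*(6*d - x))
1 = 1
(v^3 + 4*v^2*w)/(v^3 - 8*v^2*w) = (v + 4*w)/(v - 8*w)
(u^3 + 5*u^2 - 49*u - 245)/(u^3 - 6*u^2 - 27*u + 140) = (u + 7)/(u - 4)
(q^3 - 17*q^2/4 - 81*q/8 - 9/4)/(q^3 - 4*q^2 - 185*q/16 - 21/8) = 2*(2*q + 3)/(4*q + 7)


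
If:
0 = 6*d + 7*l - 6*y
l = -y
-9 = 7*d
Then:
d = -9/7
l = 54/91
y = -54/91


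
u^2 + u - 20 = (u - 4)*(u + 5)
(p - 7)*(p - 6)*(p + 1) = p^3 - 12*p^2 + 29*p + 42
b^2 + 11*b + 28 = (b + 4)*(b + 7)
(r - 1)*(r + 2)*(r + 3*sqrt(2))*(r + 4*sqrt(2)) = r^4 + r^3 + 7*sqrt(2)*r^3 + 7*sqrt(2)*r^2 + 22*r^2 - 14*sqrt(2)*r + 24*r - 48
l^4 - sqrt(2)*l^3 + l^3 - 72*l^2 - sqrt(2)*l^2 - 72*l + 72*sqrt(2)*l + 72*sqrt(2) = (l + 1)*(l - 6*sqrt(2))*(l - sqrt(2))*(l + 6*sqrt(2))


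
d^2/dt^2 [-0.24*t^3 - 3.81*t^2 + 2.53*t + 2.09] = -1.44*t - 7.62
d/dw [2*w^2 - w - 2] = 4*w - 1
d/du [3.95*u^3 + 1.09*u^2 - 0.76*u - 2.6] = 11.85*u^2 + 2.18*u - 0.76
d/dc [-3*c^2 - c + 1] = -6*c - 1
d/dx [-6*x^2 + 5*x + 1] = 5 - 12*x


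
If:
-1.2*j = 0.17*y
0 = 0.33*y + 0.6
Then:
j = 0.26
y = -1.82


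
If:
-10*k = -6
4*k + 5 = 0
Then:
No Solution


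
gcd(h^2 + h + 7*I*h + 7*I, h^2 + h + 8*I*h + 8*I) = h + 1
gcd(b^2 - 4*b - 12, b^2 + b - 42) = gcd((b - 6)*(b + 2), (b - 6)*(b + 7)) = b - 6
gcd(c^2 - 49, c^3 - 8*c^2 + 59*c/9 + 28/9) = c - 7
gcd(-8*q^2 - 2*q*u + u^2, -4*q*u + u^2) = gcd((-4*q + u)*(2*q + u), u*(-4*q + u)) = 4*q - u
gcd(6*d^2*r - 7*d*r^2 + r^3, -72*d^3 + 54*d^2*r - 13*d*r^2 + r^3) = -6*d + r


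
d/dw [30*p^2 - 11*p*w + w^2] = -11*p + 2*w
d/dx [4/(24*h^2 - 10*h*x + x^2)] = 8*(5*h - x)/(24*h^2 - 10*h*x + x^2)^2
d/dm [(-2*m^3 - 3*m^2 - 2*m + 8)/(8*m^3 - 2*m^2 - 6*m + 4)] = (14*m^4 + 28*m^3 - 101*m^2 + 4*m + 20)/(2*(16*m^6 - 8*m^5 - 23*m^4 + 22*m^3 + 5*m^2 - 12*m + 4))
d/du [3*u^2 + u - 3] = 6*u + 1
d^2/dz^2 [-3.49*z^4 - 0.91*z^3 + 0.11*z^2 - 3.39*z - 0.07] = -41.88*z^2 - 5.46*z + 0.22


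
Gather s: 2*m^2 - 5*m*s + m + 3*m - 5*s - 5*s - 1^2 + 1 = 2*m^2 + 4*m + s*(-5*m - 10)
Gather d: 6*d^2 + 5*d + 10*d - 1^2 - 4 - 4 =6*d^2 + 15*d - 9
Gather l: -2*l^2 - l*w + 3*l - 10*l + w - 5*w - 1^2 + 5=-2*l^2 + l*(-w - 7) - 4*w + 4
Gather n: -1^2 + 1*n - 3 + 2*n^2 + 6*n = 2*n^2 + 7*n - 4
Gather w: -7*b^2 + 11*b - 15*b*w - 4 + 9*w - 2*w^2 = -7*b^2 + 11*b - 2*w^2 + w*(9 - 15*b) - 4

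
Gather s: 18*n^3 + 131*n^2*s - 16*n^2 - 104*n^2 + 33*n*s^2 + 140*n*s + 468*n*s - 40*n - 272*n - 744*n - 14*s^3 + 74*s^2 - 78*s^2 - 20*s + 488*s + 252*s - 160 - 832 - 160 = 18*n^3 - 120*n^2 - 1056*n - 14*s^3 + s^2*(33*n - 4) + s*(131*n^2 + 608*n + 720) - 1152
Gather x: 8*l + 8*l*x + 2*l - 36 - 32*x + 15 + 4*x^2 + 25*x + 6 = 10*l + 4*x^2 + x*(8*l - 7) - 15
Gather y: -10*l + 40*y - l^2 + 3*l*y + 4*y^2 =-l^2 - 10*l + 4*y^2 + y*(3*l + 40)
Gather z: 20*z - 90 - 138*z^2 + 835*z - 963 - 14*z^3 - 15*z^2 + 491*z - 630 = -14*z^3 - 153*z^2 + 1346*z - 1683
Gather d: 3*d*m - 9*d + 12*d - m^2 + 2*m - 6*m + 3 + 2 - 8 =d*(3*m + 3) - m^2 - 4*m - 3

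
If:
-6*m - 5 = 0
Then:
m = -5/6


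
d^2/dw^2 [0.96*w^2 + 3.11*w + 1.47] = 1.92000000000000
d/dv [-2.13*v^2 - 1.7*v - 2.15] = -4.26*v - 1.7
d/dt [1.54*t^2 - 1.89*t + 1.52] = 3.08*t - 1.89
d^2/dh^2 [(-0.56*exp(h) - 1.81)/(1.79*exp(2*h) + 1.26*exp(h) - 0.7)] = (-1.794296*exp(4*h) - 21.93466*exp(3*h) - 16.456902*exp(2*h) - 12.439196*exp(h) - 1.87082)*exp(h)/(5.735339*exp(6*h) + 12.111498*exp(5*h) + 1.796802*exp(4*h) - 7.472304*exp(3*h) - 0.70266*exp(2*h) + 1.8522*exp(h) - 0.343)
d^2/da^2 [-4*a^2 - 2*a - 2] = -8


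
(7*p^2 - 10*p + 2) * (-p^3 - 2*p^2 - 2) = -7*p^5 - 4*p^4 + 18*p^3 - 18*p^2 + 20*p - 4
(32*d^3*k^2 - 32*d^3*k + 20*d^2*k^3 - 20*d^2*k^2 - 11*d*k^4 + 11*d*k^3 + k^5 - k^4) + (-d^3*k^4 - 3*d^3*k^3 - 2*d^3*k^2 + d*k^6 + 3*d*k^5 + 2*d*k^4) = -d^3*k^4 - 3*d^3*k^3 + 30*d^3*k^2 - 32*d^3*k + 20*d^2*k^3 - 20*d^2*k^2 + d*k^6 + 3*d*k^5 - 9*d*k^4 + 11*d*k^3 + k^5 - k^4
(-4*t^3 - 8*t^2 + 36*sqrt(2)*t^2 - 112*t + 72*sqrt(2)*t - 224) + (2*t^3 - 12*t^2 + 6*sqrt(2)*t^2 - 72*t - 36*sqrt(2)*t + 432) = -2*t^3 - 20*t^2 + 42*sqrt(2)*t^2 - 184*t + 36*sqrt(2)*t + 208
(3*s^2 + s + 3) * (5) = 15*s^2 + 5*s + 15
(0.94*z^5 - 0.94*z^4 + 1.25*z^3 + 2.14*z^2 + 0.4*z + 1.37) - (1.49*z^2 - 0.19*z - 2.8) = 0.94*z^5 - 0.94*z^4 + 1.25*z^3 + 0.65*z^2 + 0.59*z + 4.17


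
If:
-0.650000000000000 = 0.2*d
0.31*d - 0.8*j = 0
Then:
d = -3.25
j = -1.26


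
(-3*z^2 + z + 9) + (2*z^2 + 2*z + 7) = -z^2 + 3*z + 16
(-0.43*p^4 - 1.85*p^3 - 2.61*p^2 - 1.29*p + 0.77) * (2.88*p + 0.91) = -1.2384*p^5 - 5.7193*p^4 - 9.2003*p^3 - 6.0903*p^2 + 1.0437*p + 0.7007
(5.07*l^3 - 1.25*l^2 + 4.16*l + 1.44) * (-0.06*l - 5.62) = -0.3042*l^4 - 28.4184*l^3 + 6.7754*l^2 - 23.4656*l - 8.0928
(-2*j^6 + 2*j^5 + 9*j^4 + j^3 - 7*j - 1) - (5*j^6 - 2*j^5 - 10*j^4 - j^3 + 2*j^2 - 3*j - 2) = -7*j^6 + 4*j^5 + 19*j^4 + 2*j^3 - 2*j^2 - 4*j + 1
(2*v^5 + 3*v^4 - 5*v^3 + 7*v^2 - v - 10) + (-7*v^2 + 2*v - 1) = 2*v^5 + 3*v^4 - 5*v^3 + v - 11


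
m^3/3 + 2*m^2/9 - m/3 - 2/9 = (m/3 + 1/3)*(m - 1)*(m + 2/3)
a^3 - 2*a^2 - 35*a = a*(a - 7)*(a + 5)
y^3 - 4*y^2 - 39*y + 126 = (y - 7)*(y - 3)*(y + 6)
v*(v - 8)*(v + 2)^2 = v^4 - 4*v^3 - 28*v^2 - 32*v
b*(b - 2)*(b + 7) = b^3 + 5*b^2 - 14*b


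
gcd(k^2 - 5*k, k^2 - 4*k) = k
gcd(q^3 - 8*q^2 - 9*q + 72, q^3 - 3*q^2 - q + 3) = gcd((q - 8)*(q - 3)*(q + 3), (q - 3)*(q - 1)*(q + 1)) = q - 3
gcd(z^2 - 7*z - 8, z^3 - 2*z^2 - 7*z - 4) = z + 1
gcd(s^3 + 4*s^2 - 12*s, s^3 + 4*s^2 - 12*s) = s^3 + 4*s^2 - 12*s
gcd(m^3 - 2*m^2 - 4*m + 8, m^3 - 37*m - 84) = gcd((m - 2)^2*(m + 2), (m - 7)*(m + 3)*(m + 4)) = 1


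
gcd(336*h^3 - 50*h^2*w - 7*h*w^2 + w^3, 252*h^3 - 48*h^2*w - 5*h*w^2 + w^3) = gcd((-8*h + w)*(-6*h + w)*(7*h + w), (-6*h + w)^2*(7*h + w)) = -42*h^2 + h*w + w^2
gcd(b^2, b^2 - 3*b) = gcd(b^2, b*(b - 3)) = b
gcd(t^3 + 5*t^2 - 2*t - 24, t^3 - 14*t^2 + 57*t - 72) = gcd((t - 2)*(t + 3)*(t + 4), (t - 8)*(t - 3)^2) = 1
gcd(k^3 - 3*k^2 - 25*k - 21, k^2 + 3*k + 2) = k + 1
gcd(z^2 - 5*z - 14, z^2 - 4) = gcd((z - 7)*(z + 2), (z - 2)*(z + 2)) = z + 2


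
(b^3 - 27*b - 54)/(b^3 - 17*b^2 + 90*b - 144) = (b^2 + 6*b + 9)/(b^2 - 11*b + 24)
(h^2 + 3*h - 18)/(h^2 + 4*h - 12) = (h - 3)/(h - 2)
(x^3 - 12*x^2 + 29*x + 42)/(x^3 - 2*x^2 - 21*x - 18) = (x - 7)/(x + 3)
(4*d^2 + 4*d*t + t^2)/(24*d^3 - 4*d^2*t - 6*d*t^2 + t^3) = (2*d + t)/(12*d^2 - 8*d*t + t^2)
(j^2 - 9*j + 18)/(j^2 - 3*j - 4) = (-j^2 + 9*j - 18)/(-j^2 + 3*j + 4)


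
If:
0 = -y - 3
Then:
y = -3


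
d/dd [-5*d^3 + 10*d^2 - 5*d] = -15*d^2 + 20*d - 5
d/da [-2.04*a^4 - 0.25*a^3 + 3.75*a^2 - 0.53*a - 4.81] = -8.16*a^3 - 0.75*a^2 + 7.5*a - 0.53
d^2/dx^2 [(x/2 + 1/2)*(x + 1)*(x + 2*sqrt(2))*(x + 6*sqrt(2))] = 6*x^2 + 6*x + 24*sqrt(2)*x + 16*sqrt(2) + 25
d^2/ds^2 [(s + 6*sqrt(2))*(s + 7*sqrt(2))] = 2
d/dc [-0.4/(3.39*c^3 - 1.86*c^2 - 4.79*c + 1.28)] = (4.068*c^2 - 1.488*c - 1.916)/(3.39*c^3 - 1.86*c^2 - 4.79*c + 1.28)^2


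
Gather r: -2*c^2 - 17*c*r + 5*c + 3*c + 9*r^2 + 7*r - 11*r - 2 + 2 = -2*c^2 + 8*c + 9*r^2 + r*(-17*c - 4)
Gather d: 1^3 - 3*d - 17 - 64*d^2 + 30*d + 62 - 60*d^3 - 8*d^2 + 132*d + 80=-60*d^3 - 72*d^2 + 159*d + 126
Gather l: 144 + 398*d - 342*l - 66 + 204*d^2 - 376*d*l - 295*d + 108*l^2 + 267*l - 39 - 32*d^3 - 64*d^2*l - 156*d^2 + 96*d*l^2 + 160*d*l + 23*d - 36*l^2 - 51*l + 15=-32*d^3 + 48*d^2 + 126*d + l^2*(96*d + 72) + l*(-64*d^2 - 216*d - 126) + 54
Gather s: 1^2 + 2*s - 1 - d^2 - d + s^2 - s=-d^2 - d + s^2 + s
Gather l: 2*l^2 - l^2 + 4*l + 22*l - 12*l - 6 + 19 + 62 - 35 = l^2 + 14*l + 40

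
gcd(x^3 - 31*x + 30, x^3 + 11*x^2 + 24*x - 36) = x^2 + 5*x - 6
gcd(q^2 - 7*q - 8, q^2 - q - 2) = q + 1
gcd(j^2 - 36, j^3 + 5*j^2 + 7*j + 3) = 1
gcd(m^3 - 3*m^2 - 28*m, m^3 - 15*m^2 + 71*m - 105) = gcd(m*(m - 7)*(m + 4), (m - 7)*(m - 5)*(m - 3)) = m - 7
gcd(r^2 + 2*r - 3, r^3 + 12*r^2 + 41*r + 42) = r + 3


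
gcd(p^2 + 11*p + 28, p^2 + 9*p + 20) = p + 4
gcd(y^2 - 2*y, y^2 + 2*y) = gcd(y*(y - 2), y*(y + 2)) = y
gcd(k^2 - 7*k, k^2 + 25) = 1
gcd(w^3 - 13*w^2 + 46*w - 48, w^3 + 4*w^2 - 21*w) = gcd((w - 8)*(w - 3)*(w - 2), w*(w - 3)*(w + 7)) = w - 3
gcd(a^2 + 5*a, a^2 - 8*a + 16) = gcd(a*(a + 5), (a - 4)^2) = 1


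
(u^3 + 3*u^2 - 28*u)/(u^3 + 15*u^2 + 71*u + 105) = u*(u - 4)/(u^2 + 8*u + 15)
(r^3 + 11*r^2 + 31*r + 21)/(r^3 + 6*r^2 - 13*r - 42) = (r^2 + 4*r + 3)/(r^2 - r - 6)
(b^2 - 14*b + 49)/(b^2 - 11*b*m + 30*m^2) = (b^2 - 14*b + 49)/(b^2 - 11*b*m + 30*m^2)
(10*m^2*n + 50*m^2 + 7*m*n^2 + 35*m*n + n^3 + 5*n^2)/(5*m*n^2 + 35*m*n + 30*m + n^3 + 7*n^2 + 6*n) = (2*m*n + 10*m + n^2 + 5*n)/(n^2 + 7*n + 6)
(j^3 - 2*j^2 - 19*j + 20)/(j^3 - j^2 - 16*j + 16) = (j - 5)/(j - 4)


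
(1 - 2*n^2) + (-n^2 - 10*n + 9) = -3*n^2 - 10*n + 10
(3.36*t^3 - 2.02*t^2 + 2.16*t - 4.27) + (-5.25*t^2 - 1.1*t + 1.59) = 3.36*t^3 - 7.27*t^2 + 1.06*t - 2.68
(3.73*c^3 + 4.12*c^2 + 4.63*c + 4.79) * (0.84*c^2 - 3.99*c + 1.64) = 3.1332*c^5 - 11.4219*c^4 - 6.4324*c^3 - 7.6933*c^2 - 11.5189*c + 7.8556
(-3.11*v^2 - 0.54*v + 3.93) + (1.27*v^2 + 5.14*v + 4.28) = -1.84*v^2 + 4.6*v + 8.21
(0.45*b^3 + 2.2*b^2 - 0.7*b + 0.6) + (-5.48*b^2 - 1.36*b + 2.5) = 0.45*b^3 - 3.28*b^2 - 2.06*b + 3.1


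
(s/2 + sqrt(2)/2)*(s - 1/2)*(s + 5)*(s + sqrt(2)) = s^4/2 + sqrt(2)*s^3 + 9*s^3/4 - s^2/4 + 9*sqrt(2)*s^2/2 - 5*sqrt(2)*s/2 + 9*s/2 - 5/2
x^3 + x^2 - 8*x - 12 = (x - 3)*(x + 2)^2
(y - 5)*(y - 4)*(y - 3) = y^3 - 12*y^2 + 47*y - 60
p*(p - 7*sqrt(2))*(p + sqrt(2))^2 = p^4 - 5*sqrt(2)*p^3 - 26*p^2 - 14*sqrt(2)*p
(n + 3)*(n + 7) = n^2 + 10*n + 21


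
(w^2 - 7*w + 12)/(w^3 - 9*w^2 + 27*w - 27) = (w - 4)/(w^2 - 6*w + 9)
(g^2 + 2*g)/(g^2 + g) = (g + 2)/(g + 1)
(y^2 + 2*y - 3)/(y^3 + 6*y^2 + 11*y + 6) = (y - 1)/(y^2 + 3*y + 2)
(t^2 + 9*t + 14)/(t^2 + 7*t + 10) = (t + 7)/(t + 5)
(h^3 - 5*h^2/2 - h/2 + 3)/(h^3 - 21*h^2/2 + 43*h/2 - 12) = (h^2 - h - 2)/(h^2 - 9*h + 8)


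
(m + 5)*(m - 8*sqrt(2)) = m^2 - 8*sqrt(2)*m + 5*m - 40*sqrt(2)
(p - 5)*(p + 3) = p^2 - 2*p - 15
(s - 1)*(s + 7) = s^2 + 6*s - 7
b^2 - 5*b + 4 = (b - 4)*(b - 1)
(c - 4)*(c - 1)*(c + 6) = c^3 + c^2 - 26*c + 24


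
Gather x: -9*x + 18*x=9*x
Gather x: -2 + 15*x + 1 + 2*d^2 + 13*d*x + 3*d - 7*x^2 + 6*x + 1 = 2*d^2 + 3*d - 7*x^2 + x*(13*d + 21)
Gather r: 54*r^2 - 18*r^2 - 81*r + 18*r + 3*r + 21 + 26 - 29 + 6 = 36*r^2 - 60*r + 24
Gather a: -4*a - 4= -4*a - 4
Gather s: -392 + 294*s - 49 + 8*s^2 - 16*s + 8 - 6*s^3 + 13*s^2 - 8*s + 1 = -6*s^3 + 21*s^2 + 270*s - 432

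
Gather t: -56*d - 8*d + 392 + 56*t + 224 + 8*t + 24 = -64*d + 64*t + 640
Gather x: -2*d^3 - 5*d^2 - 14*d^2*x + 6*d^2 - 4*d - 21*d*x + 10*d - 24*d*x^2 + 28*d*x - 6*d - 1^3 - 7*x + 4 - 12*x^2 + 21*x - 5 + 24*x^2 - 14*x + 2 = -2*d^3 + d^2 + x^2*(12 - 24*d) + x*(-14*d^2 + 7*d)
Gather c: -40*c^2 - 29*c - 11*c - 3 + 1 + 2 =-40*c^2 - 40*c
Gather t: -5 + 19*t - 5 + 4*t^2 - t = 4*t^2 + 18*t - 10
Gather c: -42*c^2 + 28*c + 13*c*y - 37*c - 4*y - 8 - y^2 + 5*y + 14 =-42*c^2 + c*(13*y - 9) - y^2 + y + 6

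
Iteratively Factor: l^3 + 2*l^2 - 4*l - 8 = (l - 2)*(l^2 + 4*l + 4) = (l - 2)*(l + 2)*(l + 2)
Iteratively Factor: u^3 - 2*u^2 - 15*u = (u - 5)*(u^2 + 3*u) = u*(u - 5)*(u + 3)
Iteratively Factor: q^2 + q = (q + 1)*(q)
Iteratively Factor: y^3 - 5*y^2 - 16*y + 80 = (y - 5)*(y^2 - 16) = (y - 5)*(y - 4)*(y + 4)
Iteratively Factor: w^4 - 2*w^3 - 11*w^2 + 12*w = (w + 3)*(w^3 - 5*w^2 + 4*w) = (w - 1)*(w + 3)*(w^2 - 4*w) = w*(w - 1)*(w + 3)*(w - 4)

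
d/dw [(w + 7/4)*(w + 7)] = 2*w + 35/4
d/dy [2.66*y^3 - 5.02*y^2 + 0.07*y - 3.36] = 7.98*y^2 - 10.04*y + 0.07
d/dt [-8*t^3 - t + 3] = -24*t^2 - 1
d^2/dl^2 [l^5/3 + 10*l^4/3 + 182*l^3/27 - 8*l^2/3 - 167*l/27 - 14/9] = 20*l^3/3 + 40*l^2 + 364*l/9 - 16/3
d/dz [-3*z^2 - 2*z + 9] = -6*z - 2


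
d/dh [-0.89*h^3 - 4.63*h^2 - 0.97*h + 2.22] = -2.67*h^2 - 9.26*h - 0.97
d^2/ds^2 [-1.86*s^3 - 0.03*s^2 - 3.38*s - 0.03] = -11.16*s - 0.06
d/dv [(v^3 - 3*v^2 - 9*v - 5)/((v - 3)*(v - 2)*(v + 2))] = 2*(5*v^3 + 18*v^2 - 51*v - 64)/(v^6 - 6*v^5 + v^4 + 48*v^3 - 56*v^2 - 96*v + 144)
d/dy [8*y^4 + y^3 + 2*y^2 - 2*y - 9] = 32*y^3 + 3*y^2 + 4*y - 2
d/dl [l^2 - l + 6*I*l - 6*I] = 2*l - 1 + 6*I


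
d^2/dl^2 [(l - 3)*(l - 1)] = 2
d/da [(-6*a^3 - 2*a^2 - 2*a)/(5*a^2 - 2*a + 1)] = 2*(-15*a^4 + 12*a^3 - 2*a^2 - 2*a - 1)/(25*a^4 - 20*a^3 + 14*a^2 - 4*a + 1)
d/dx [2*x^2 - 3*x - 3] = 4*x - 3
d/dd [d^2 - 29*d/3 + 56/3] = 2*d - 29/3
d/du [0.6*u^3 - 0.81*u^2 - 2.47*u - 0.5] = 1.8*u^2 - 1.62*u - 2.47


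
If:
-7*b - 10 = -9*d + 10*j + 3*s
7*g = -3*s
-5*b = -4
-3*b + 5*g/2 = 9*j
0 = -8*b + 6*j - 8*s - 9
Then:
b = 4/5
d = 956/915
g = 51/61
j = -21/610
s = -119/61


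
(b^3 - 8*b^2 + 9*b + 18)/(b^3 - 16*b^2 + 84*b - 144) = (b^2 - 2*b - 3)/(b^2 - 10*b + 24)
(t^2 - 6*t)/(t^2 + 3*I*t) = (t - 6)/(t + 3*I)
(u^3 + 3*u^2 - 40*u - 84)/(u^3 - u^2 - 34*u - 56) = (u^2 + u - 42)/(u^2 - 3*u - 28)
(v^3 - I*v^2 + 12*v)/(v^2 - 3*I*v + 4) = v*(v + 3*I)/(v + I)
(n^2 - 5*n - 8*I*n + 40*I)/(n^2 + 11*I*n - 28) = (n^2 - 5*n - 8*I*n + 40*I)/(n^2 + 11*I*n - 28)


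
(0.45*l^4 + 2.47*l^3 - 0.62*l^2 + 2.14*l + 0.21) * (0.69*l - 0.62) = 0.3105*l^5 + 1.4253*l^4 - 1.9592*l^3 + 1.861*l^2 - 1.1819*l - 0.1302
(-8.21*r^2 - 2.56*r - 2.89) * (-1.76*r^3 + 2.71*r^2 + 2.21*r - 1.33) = 14.4496*r^5 - 17.7435*r^4 - 19.9953*r^3 - 2.5702*r^2 - 2.9821*r + 3.8437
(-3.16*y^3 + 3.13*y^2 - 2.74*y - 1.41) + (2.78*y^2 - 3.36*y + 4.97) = -3.16*y^3 + 5.91*y^2 - 6.1*y + 3.56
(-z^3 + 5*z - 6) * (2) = -2*z^3 + 10*z - 12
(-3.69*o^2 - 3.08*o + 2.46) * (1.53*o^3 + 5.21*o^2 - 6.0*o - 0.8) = -5.6457*o^5 - 23.9373*o^4 + 9.857*o^3 + 34.2486*o^2 - 12.296*o - 1.968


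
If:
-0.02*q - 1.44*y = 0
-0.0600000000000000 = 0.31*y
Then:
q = 13.94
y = -0.19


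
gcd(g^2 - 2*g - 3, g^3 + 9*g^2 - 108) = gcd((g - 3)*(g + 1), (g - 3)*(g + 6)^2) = g - 3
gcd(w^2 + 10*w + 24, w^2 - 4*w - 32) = w + 4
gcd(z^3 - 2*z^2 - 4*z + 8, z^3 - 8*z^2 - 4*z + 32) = z^2 - 4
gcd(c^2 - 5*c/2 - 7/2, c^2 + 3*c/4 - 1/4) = c + 1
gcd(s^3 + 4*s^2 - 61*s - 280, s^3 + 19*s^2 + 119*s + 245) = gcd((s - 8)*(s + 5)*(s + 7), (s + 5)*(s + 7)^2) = s^2 + 12*s + 35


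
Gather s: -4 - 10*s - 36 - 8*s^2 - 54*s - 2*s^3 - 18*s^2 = -2*s^3 - 26*s^2 - 64*s - 40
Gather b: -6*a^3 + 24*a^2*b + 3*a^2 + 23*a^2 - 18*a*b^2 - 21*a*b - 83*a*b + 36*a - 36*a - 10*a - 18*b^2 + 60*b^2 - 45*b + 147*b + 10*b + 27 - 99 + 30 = -6*a^3 + 26*a^2 - 10*a + b^2*(42 - 18*a) + b*(24*a^2 - 104*a + 112) - 42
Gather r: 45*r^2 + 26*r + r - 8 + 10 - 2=45*r^2 + 27*r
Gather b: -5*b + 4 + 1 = 5 - 5*b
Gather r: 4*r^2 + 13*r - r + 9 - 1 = 4*r^2 + 12*r + 8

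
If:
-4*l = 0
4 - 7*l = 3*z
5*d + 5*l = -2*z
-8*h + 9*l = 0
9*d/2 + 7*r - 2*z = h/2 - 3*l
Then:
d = -8/15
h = 0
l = 0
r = 76/105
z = 4/3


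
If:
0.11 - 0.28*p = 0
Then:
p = 0.39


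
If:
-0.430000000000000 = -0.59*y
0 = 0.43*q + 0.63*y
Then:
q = -1.07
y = 0.73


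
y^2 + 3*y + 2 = (y + 1)*(y + 2)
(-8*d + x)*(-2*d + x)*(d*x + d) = 16*d^3*x + 16*d^3 - 10*d^2*x^2 - 10*d^2*x + d*x^3 + d*x^2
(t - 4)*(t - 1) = t^2 - 5*t + 4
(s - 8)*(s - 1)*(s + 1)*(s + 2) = s^4 - 6*s^3 - 17*s^2 + 6*s + 16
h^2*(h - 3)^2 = h^4 - 6*h^3 + 9*h^2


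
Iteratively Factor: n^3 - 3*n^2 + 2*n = (n)*(n^2 - 3*n + 2) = n*(n - 1)*(n - 2)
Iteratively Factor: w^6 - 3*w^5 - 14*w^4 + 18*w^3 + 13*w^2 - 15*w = (w + 1)*(w^5 - 4*w^4 - 10*w^3 + 28*w^2 - 15*w) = (w + 1)*(w + 3)*(w^4 - 7*w^3 + 11*w^2 - 5*w) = (w - 1)*(w + 1)*(w + 3)*(w^3 - 6*w^2 + 5*w) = (w - 5)*(w - 1)*(w + 1)*(w + 3)*(w^2 - w) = w*(w - 5)*(w - 1)*(w + 1)*(w + 3)*(w - 1)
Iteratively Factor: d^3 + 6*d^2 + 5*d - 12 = (d - 1)*(d^2 + 7*d + 12) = (d - 1)*(d + 4)*(d + 3)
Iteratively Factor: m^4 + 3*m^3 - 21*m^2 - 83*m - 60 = (m + 1)*(m^3 + 2*m^2 - 23*m - 60) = (m - 5)*(m + 1)*(m^2 + 7*m + 12) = (m - 5)*(m + 1)*(m + 4)*(m + 3)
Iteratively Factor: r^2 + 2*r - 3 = (r - 1)*(r + 3)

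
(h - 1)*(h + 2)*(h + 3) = h^3 + 4*h^2 + h - 6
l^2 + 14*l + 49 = (l + 7)^2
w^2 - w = w*(w - 1)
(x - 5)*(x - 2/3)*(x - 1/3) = x^3 - 6*x^2 + 47*x/9 - 10/9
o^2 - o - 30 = (o - 6)*(o + 5)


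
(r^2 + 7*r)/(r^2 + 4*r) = (r + 7)/(r + 4)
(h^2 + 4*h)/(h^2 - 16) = h/(h - 4)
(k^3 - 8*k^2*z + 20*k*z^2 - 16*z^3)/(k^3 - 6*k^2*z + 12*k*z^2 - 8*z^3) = (-k + 4*z)/(-k + 2*z)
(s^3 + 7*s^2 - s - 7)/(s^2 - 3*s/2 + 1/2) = 2*(s^2 + 8*s + 7)/(2*s - 1)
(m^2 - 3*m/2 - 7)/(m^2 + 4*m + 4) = (m - 7/2)/(m + 2)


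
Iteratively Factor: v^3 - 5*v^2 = (v)*(v^2 - 5*v) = v*(v - 5)*(v)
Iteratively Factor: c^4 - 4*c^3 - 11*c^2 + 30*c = (c + 3)*(c^3 - 7*c^2 + 10*c) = c*(c + 3)*(c^2 - 7*c + 10) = c*(c - 5)*(c + 3)*(c - 2)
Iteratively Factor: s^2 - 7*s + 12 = (s - 3)*(s - 4)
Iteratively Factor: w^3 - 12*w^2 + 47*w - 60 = (w - 3)*(w^2 - 9*w + 20) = (w - 4)*(w - 3)*(w - 5)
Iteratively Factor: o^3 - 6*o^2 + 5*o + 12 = (o - 4)*(o^2 - 2*o - 3) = (o - 4)*(o + 1)*(o - 3)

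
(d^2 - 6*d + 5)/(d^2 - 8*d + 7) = (d - 5)/(d - 7)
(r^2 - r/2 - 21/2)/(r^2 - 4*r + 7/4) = 2*(r + 3)/(2*r - 1)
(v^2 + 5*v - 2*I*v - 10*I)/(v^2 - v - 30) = (v - 2*I)/(v - 6)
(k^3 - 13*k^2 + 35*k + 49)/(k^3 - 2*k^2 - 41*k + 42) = (k^2 - 6*k - 7)/(k^2 + 5*k - 6)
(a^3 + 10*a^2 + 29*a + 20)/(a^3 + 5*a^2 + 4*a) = (a + 5)/a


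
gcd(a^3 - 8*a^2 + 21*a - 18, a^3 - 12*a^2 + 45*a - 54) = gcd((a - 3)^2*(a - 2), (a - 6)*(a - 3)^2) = a^2 - 6*a + 9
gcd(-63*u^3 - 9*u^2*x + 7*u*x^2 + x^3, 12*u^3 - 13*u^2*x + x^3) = -3*u + x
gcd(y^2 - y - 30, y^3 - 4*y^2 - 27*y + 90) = y^2 - y - 30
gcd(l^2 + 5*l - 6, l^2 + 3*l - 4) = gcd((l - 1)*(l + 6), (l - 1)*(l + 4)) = l - 1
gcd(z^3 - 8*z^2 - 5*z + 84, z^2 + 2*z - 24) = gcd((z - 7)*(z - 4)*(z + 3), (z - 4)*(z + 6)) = z - 4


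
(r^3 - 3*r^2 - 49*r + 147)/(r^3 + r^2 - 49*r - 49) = (r - 3)/(r + 1)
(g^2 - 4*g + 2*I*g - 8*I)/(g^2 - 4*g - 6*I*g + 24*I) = (g + 2*I)/(g - 6*I)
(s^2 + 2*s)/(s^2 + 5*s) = (s + 2)/(s + 5)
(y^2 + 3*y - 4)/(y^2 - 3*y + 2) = (y + 4)/(y - 2)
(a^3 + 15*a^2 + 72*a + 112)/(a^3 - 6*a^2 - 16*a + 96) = (a^2 + 11*a + 28)/(a^2 - 10*a + 24)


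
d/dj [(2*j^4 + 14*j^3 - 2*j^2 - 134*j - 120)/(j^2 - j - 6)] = 4*(j^3 + 8*j^2 + 20*j + 19)/(j^2 + 4*j + 4)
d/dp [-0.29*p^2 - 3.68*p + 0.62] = -0.58*p - 3.68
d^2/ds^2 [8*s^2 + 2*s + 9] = 16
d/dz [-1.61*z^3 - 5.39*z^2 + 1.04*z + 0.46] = -4.83*z^2 - 10.78*z + 1.04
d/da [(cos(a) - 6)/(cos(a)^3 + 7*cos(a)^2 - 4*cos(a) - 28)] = (-165*cos(a) - 11*cos(2*a) + cos(3*a) + 93)*sin(a)/(2*(cos(a)^3 + 7*cos(a)^2 - 4*cos(a) - 28)^2)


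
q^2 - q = q*(q - 1)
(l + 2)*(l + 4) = l^2 + 6*l + 8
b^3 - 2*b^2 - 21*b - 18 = (b - 6)*(b + 1)*(b + 3)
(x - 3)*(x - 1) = x^2 - 4*x + 3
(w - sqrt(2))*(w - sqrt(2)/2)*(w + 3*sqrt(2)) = w^3 + 3*sqrt(2)*w^2/2 - 8*w + 3*sqrt(2)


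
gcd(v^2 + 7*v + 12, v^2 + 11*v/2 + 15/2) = v + 3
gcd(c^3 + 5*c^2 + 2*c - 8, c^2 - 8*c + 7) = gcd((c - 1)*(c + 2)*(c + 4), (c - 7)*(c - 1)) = c - 1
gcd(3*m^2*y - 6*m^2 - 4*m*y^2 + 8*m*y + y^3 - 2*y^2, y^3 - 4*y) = y - 2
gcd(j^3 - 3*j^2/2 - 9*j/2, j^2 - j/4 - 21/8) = j + 3/2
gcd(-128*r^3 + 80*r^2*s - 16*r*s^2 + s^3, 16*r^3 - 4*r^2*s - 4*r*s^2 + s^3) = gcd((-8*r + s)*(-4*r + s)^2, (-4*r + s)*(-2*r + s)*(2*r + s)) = 4*r - s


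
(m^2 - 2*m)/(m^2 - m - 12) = m*(2 - m)/(-m^2 + m + 12)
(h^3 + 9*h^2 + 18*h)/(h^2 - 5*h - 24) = h*(h + 6)/(h - 8)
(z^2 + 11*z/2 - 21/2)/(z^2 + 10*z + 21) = (z - 3/2)/(z + 3)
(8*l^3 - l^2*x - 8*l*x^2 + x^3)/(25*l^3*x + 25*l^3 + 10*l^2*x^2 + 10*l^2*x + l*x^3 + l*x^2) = (8*l^3 - l^2*x - 8*l*x^2 + x^3)/(l*(25*l^2*x + 25*l^2 + 10*l*x^2 + 10*l*x + x^3 + x^2))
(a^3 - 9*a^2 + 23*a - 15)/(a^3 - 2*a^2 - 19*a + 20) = (a - 3)/(a + 4)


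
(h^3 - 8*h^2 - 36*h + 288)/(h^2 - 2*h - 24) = (h^2 - 2*h - 48)/(h + 4)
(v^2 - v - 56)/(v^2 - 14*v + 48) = (v + 7)/(v - 6)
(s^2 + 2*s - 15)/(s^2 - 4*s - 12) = (-s^2 - 2*s + 15)/(-s^2 + 4*s + 12)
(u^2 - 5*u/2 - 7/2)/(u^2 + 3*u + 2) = (u - 7/2)/(u + 2)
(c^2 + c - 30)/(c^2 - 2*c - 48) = (c - 5)/(c - 8)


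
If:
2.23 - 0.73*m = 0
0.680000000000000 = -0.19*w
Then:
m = 3.05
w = -3.58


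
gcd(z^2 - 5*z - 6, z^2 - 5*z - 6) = z^2 - 5*z - 6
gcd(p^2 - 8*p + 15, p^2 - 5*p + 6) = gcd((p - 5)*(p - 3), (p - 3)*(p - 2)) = p - 3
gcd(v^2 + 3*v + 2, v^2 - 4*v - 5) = v + 1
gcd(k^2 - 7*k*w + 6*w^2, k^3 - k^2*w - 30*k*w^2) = -k + 6*w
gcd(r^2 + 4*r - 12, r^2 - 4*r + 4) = r - 2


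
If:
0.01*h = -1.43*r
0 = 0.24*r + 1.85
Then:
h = 1102.29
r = -7.71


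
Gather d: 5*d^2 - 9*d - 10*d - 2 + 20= 5*d^2 - 19*d + 18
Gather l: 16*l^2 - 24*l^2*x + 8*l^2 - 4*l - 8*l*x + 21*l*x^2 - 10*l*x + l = l^2*(24 - 24*x) + l*(21*x^2 - 18*x - 3)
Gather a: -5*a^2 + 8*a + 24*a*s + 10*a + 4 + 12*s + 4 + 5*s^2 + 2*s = -5*a^2 + a*(24*s + 18) + 5*s^2 + 14*s + 8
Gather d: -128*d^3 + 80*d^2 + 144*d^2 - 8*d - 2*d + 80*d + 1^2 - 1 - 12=-128*d^3 + 224*d^2 + 70*d - 12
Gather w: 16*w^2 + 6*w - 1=16*w^2 + 6*w - 1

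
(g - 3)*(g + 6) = g^2 + 3*g - 18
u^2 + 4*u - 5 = (u - 1)*(u + 5)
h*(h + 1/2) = h^2 + h/2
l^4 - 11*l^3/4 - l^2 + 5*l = l*(l - 2)^2*(l + 5/4)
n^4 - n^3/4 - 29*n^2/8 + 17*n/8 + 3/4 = (n - 3/2)*(n - 1)*(n + 1/4)*(n + 2)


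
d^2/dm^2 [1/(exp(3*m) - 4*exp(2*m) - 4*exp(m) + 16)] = ((-9*exp(2*m) + 16*exp(m) + 4)*(exp(3*m) - 4*exp(2*m) - 4*exp(m) + 16) + 2*(-3*exp(2*m) + 8*exp(m) + 4)^2*exp(m))*exp(m)/(exp(3*m) - 4*exp(2*m) - 4*exp(m) + 16)^3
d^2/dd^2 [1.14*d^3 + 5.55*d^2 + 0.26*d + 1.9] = 6.84*d + 11.1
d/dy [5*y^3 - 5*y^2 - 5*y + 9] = 15*y^2 - 10*y - 5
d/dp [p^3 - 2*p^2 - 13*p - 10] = 3*p^2 - 4*p - 13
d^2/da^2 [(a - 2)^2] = 2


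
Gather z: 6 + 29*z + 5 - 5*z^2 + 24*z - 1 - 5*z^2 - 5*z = -10*z^2 + 48*z + 10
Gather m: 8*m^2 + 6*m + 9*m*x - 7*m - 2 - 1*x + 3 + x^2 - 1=8*m^2 + m*(9*x - 1) + x^2 - x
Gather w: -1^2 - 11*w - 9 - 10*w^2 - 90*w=-10*w^2 - 101*w - 10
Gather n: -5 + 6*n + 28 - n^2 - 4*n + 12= -n^2 + 2*n + 35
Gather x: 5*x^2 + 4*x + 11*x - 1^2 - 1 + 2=5*x^2 + 15*x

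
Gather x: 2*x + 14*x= 16*x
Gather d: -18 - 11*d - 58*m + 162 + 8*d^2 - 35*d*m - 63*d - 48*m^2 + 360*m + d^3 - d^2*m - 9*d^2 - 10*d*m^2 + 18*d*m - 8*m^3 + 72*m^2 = d^3 + d^2*(-m - 1) + d*(-10*m^2 - 17*m - 74) - 8*m^3 + 24*m^2 + 302*m + 144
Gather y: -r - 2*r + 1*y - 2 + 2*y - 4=-3*r + 3*y - 6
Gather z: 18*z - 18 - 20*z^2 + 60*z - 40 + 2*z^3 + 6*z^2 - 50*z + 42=2*z^3 - 14*z^2 + 28*z - 16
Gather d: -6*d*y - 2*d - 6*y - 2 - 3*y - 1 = d*(-6*y - 2) - 9*y - 3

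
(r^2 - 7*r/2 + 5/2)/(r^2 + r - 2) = (r - 5/2)/(r + 2)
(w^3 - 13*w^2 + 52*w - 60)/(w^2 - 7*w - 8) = (-w^3 + 13*w^2 - 52*w + 60)/(-w^2 + 7*w + 8)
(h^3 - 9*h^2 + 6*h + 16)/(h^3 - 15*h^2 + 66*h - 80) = (h + 1)/(h - 5)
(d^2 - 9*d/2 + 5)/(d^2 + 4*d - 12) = (d - 5/2)/(d + 6)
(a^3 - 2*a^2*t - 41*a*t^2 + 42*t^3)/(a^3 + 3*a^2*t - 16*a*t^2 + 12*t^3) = (-a + 7*t)/(-a + 2*t)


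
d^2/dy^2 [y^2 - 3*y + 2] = 2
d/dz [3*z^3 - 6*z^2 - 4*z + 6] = 9*z^2 - 12*z - 4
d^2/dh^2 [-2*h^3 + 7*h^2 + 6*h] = 14 - 12*h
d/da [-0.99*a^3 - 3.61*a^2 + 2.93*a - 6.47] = -2.97*a^2 - 7.22*a + 2.93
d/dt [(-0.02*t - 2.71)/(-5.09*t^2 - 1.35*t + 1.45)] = (0.1018*t^2 + 0.027*t - (0.02*t + 2.71)*(10.18*t + 1.35) - 0.029)/(5.09*t^2 + 1.35*t - 1.45)^2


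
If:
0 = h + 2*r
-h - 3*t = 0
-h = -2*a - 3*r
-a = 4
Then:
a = -4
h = -16/5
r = 8/5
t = 16/15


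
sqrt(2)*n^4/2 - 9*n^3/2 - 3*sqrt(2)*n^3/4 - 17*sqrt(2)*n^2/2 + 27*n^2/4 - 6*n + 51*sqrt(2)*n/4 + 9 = (n - 3/2)*(n - 6*sqrt(2))*(n + sqrt(2)/2)*(sqrt(2)*n/2 + 1)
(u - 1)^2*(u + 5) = u^3 + 3*u^2 - 9*u + 5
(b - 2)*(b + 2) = b^2 - 4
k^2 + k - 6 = (k - 2)*(k + 3)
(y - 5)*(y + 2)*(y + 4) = y^3 + y^2 - 22*y - 40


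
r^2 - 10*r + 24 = (r - 6)*(r - 4)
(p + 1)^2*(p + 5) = p^3 + 7*p^2 + 11*p + 5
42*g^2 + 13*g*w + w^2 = (6*g + w)*(7*g + w)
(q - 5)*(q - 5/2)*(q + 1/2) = q^3 - 7*q^2 + 35*q/4 + 25/4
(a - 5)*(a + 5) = a^2 - 25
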